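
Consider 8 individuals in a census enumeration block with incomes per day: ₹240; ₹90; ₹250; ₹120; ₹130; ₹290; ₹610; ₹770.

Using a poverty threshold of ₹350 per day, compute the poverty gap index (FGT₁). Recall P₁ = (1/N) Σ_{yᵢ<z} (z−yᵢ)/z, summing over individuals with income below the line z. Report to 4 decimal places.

Poor units: ₹90, ₹120, ₹130, ₹240, ₹250, ₹290 (q = 6 of N = 8).
Relative gaps: (350−90)/350 = 0.7429; (350−120)/350 = 0.6571; (350−130)/350 = 0.6286; (350−240)/350 = 0.3143; (350−250)/350 = 0.2857; (350−290)/350 = 0.1714.
Σ = 2.800000. Dividing by the full population N = 8 gives P₁ = 0.3500.

0.3500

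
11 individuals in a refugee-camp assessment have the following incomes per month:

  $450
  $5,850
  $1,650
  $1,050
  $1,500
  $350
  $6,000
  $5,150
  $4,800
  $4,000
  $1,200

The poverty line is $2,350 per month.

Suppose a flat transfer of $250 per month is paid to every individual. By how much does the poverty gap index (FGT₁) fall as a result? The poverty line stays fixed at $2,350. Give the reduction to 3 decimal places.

0.058

Before: below the line — $350, $450, $1,050, $1,200, $1,500, $1,650; poverty gap index (FGT₁) = 0.30561.
After the $250 transfer: below the line — $600, $700, $1,300, $1,450, $1,750, $1,900; poverty gap index (FGT₁) = 0.24758.
Reduction = 0.30561 − 0.24758 = 0.058.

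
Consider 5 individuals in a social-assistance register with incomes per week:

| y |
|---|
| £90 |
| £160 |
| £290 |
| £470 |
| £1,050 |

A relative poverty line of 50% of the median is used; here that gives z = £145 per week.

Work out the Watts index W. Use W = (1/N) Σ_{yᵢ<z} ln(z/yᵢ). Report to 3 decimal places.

Poor units: £90 (q = 1 of N = 5).
ln(z/y) terms: ln(145/90) = 0.4769.
W = 0.476924 / 5 = 0.095.

0.095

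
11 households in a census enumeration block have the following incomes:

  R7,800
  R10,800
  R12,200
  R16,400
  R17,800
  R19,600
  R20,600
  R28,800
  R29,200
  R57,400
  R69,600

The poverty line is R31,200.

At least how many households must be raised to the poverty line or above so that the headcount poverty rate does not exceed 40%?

5

Currently q = 9 of N = 11 are below the line (H = 0.818).
A headcount ratio of at most 40% allows at most ⌊0.40 × 11⌋ = 4 poor households.
So at least 9 − 4 = 5 must be lifted.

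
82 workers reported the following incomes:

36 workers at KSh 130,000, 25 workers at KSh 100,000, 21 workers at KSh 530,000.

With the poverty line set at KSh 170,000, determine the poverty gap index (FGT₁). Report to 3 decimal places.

Incomes under z: 25×KSh 100,000, 36×KSh 130,000 (q = 61 of N = 82).
Relative gaps: (170000−100000)/170000 = 0.4118 (×25); (170000−130000)/170000 = 0.2353 (×36).
Σ = 18.764706. Dividing by the full population N = 82 gives P₁ = 0.229.

0.229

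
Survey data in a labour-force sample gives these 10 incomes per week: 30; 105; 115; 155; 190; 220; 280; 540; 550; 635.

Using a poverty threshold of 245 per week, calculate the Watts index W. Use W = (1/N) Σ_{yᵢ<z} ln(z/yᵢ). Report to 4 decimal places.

0.4523

Below the line: 30, 105, 115, 155, 190, 220 (q = 6 of N = 10).
Log shortfalls: ln(245/30) = 2.1001; ln(245/105) = 0.8473; ln(245/115) = 0.7563; ln(245/155) = 0.4578; ln(245/190) = 0.2542; ln(245/220) = 0.1076.
W = 4.523383 / 10 = 0.4523.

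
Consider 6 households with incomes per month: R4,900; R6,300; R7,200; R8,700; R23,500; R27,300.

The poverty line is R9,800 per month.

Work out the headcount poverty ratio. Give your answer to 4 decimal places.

4 of the 6 households have income below R9,800.
H = 4/6 = 0.6667.

0.6667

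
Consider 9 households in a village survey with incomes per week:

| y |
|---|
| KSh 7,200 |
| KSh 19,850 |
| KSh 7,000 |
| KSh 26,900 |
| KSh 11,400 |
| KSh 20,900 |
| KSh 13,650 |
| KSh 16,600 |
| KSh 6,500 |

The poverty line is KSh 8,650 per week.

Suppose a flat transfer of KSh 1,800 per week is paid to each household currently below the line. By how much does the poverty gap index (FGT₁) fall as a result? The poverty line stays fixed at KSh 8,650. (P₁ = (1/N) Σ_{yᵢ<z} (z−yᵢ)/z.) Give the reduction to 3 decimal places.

0.063

Before: below the line — KSh 6,500, KSh 7,000, KSh 7,200; poverty gap index (FGT₁) = 0.06744.
After the KSh 1,800 transfer: below the line — KSh 8,300; poverty gap index (FGT₁) = 0.00450.
Reduction = 0.06744 − 0.00450 = 0.063.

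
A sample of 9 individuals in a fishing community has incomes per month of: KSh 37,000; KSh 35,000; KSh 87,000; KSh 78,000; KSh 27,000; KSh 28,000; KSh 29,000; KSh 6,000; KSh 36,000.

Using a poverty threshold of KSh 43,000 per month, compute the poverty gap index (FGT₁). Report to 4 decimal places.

Incomes under z: KSh 6,000, KSh 27,000, KSh 28,000, KSh 29,000, KSh 35,000, KSh 36,000, KSh 37,000 (q = 7 of N = 9).
Gap ratios (z−y)/z: (43000−6000)/43000 = 0.8605; (43000−27000)/43000 = 0.3721; (43000−28000)/43000 = 0.3488; (43000−29000)/43000 = 0.3256; (43000−35000)/43000 = 0.1860; (43000−36000)/43000 = 0.1628; (43000−37000)/43000 = 0.1395.
Sum of shortfalls = 2.395349; P₁ averages over all N: 2.395349 / 9 = 0.2661.

0.2661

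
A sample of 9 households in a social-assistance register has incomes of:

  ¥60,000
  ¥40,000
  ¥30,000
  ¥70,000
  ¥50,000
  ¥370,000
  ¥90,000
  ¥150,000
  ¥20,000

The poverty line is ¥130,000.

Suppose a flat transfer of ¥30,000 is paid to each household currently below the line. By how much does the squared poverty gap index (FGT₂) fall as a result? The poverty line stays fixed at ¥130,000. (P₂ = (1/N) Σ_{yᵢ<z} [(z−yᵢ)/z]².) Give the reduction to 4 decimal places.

0.1755

Before: below the line — ¥20,000, ¥30,000, ¥40,000, ¥50,000, ¥60,000, ¥70,000, ¥90,000; squared poverty gap index (FGT₂) = 0.307035.
After the ¥30,000 transfer: below the line — ¥50,000, ¥60,000, ¥70,000, ¥80,000, ¥90,000, ¥100,000, ¥120,000; squared poverty gap index (FGT₂) = 0.131492.
Reduction = 0.307035 − 0.131492 = 0.1755.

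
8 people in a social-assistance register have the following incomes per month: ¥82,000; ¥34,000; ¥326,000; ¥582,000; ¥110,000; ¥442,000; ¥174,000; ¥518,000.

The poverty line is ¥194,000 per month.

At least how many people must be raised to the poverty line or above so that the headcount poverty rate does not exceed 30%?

4 of the 8 people are poor, so H = 4/8 = 0.500.
A headcount ratio of at most 30% allows at most ⌊0.30 × 8⌋ = 2 poor people.
So at least 4 − 2 = 2 must be lifted.

2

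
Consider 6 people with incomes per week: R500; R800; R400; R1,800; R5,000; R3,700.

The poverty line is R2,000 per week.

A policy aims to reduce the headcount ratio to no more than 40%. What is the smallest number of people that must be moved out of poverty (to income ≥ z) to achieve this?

2

Currently q = 4 of N = 6 are below the line (H = 0.667).
A headcount ratio of at most 40% allows at most ⌊0.40 × 6⌋ = 2 poor people.
So at least 4 − 2 = 2 must be lifted.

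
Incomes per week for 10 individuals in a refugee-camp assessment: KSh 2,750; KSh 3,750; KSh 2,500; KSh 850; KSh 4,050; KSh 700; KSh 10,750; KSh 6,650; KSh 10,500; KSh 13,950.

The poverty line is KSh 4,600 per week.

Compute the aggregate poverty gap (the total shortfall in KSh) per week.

Below the line: KSh 700, KSh 850, KSh 2,500, KSh 2,750, KSh 3,750, KSh 4,050 (q = 6 of N = 10).
Individual gaps: 4600−700 = 3900; 4600−850 = 3750; 4600−2500 = 2100; 4600−2750 = 1850; 4600−3750 = 850; 4600−4050 = 550.
Aggregate gap = KSh 13,000.

KSh 13,000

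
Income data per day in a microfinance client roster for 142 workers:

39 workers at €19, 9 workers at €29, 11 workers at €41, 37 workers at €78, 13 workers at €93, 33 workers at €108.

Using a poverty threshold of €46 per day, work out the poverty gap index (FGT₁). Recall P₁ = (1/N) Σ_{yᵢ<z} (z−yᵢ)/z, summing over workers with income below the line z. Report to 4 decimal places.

Incomes under z: 39×€19, 9×€29, 11×€41 (q = 59 of N = 142).
Relative gaps: (46−19)/46 = 0.5870 (×39); (46−29)/46 = 0.3696 (×9); (46−41)/46 = 0.1087 (×11).
Σ = 27.413043. Dividing by the full population N = 142 gives P₁ = 0.1930.

0.1930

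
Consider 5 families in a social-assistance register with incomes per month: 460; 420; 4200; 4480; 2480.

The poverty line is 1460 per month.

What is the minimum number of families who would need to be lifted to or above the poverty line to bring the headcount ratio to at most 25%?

Currently q = 2 of N = 5 are below the line (H = 0.400).
A headcount ratio of at most 25% allows at most ⌊0.25 × 5⌋ = 1 poor families.
So at least 2 − 1 = 1 must be lifted.

1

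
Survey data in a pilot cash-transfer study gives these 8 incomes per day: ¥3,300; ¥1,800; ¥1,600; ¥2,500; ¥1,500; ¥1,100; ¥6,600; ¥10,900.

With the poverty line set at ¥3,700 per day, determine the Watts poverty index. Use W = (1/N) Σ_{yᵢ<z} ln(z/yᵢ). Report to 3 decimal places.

0.523

Below the line: ¥1,100, ¥1,500, ¥1,600, ¥1,800, ¥2,500, ¥3,300 (q = 6 of N = 8).
ln(z/y) terms: ln(3700/1100) = 1.2130; ln(3700/1500) = 0.9029; ln(3700/1600) = 0.8383; ln(3700/1800) = 0.7205; ln(3700/2500) = 0.3920; ln(3700/3300) = 0.1144.
W = 4.181218 / 8 = 0.523.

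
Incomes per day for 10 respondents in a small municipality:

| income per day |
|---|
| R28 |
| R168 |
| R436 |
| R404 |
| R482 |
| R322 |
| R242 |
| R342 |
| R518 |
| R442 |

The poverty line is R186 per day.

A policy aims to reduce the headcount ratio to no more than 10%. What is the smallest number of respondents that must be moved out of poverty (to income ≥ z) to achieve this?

1

2 of the 10 respondents are poor, so H = 2/10 = 0.200.
A headcount ratio of at most 10% allows at most ⌊0.10 × 10⌋ = 1 poor respondents.
So at least 2 − 1 = 1 must be lifted.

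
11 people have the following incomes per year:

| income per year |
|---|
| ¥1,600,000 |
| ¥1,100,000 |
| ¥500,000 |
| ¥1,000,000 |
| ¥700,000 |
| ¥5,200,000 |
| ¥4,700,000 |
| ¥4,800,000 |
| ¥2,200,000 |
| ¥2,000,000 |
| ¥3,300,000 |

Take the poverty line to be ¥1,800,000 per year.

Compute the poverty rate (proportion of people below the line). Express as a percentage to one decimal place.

45.5%

5 of the 11 people have income below ¥1,800,000.
H = 5/11 = 45.5%.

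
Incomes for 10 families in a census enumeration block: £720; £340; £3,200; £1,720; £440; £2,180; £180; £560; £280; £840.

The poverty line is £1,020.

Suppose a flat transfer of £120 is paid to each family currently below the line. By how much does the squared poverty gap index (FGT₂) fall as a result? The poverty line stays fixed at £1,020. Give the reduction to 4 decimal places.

0.0775

Before: below the line — £180, £280, £340, £440, £560, £720, £840; squared poverty gap index (FGT₂) = 0.229335.
After the £120 transfer: below the line — £300, £400, £460, £560, £680, £840, £960; squared poverty gap index (FGT₂) = 0.151826.
Reduction = 0.229335 − 0.151826 = 0.0775.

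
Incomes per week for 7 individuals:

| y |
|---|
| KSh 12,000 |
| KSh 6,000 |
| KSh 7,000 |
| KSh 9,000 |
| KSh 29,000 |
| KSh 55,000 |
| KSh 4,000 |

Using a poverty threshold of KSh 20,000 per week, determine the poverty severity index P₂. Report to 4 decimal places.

0.2879

Poor units: KSh 4,000, KSh 6,000, KSh 7,000, KSh 9,000, KSh 12,000 (q = 5 of N = 7).
Normalized shortfalls: (20000−4000)/20000 = 0.8000; (20000−6000)/20000 = 0.7000; (20000−7000)/20000 = 0.6500; (20000−9000)/20000 = 0.5500; (20000−12000)/20000 = 0.4000.
Squared: 0.6400; 0.4900; 0.4225; 0.3025; 0.1600.
Sum = 2.015000; P₂ = 2.015000 / 7 = 0.2879.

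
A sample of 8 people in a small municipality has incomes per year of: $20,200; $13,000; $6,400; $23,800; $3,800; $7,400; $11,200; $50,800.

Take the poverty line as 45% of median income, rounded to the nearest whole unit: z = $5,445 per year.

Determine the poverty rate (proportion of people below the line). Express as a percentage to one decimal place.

12.5%

1 of the 8 people have income below $5,445.
H = 1/8 = 12.5%.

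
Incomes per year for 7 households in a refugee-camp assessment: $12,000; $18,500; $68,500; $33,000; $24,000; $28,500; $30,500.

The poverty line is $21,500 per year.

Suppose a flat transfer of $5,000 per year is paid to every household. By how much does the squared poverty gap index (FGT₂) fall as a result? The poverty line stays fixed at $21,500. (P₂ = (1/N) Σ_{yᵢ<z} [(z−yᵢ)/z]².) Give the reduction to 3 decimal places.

0.024

Before: below the line — $12,000, $18,500; squared poverty gap index (FGT₂) = 0.03067.
After the $5,000 transfer: below the line — $17,000; squared poverty gap index (FGT₂) = 0.00626.
Reduction = 0.03067 − 0.00626 = 0.024.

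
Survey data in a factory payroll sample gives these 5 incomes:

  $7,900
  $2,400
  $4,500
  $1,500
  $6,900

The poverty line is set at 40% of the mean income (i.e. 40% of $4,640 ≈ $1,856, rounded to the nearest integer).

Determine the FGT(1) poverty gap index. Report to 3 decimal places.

Below the line: $1,500 (q = 1 of N = 5).
Relative gaps: (1856−1500)/1856 = 0.1918.
Sum of shortfalls = 0.191810; P₁ averages over all N: 0.191810 / 5 = 0.038.

0.038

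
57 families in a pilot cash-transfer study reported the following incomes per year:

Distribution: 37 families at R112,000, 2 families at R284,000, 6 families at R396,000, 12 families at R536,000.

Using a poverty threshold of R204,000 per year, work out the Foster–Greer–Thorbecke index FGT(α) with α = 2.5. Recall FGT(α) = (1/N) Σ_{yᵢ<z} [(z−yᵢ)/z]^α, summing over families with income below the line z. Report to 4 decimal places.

Poor units: 37×R112,000 (q = 37 of N = 57).
Normalized shortfalls: (204000−112000)/204000 = 0.4510 (×37).
Raised to α = 2.5: 0.13658 (×37).
Sum = 5.053542; FGT(2.5) = 5.053542 / 57 = 0.0887.

0.0887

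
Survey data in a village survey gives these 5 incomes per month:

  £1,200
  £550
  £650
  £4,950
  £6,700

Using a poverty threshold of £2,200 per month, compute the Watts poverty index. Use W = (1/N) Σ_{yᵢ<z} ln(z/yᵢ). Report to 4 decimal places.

0.6423

Below the line: £550, £650, £1,200 (q = 3 of N = 5).
ln(z/y) terms: ln(2200/550) = 1.3863; ln(2200/650) = 1.2192; ln(2200/1200) = 0.6061.
W = 3.211670 / 5 = 0.6423.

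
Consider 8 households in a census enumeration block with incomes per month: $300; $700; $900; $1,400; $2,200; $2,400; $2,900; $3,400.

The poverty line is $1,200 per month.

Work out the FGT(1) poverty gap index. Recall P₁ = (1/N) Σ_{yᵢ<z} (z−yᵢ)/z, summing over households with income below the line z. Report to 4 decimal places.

0.1771

Below z: $300, $700, $900 (q = 3 of N = 8).
Relative gaps: (1200−300)/1200 = 0.7500; (1200−700)/1200 = 0.4167; (1200−900)/1200 = 0.2500.
Σ = 1.416667. Dividing by the full population N = 8 gives P₁ = 0.1771.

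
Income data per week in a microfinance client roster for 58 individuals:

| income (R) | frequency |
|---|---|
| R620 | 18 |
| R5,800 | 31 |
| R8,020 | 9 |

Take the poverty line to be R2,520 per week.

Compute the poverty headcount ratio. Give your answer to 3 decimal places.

18 of the 58 individuals have income below R2,520.
H = 18/58 = 0.310.

0.310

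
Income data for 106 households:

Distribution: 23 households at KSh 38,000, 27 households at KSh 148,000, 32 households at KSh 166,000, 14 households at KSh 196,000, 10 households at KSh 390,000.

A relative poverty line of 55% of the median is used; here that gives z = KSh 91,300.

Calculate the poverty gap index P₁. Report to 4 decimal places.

0.1267

Below the line: 23×KSh 38,000 (q = 23 of N = 106).
Gap ratios (z−y)/z: (91300−38000)/91300 = 0.5838 (×23).
Sum of shortfalls = 13.427163; P₁ averages over all N: 13.427163 / 106 = 0.1267.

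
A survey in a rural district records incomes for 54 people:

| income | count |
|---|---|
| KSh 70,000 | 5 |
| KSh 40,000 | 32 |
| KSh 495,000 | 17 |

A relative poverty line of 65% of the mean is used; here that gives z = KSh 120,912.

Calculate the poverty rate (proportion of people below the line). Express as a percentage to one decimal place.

37 of the 54 people have income below KSh 120,912.
H = 37/54 = 68.5%.

68.5%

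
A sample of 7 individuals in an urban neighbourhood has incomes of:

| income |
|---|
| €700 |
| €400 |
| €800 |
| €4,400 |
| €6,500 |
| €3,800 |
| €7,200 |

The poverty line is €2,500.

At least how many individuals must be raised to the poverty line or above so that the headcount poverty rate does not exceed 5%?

Currently q = 3 of N = 7 are below the line (H = 0.429).
A headcount ratio of at most 5% allows at most ⌊0.05 × 7⌋ = 0 poor individuals.
So at least 3 − 0 = 3 must be lifted.

3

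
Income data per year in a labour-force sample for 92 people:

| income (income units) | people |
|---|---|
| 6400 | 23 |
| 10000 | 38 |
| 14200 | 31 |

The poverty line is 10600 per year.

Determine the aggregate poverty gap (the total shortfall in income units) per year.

Poor units: 23×6400, 38×10000 (q = 61 of N = 92).
Individual gaps: 23×(10600−6400) = 96600; 38×(10600−10000) = 22800.
Aggregate gap = 119400.

119400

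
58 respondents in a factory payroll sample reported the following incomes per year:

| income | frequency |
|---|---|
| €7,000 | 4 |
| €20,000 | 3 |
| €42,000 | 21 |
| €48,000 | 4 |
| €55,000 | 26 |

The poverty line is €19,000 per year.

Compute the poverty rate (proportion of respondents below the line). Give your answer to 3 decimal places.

4 of the 58 respondents have income below €19,000.
H = 4/58 = 0.069.

0.069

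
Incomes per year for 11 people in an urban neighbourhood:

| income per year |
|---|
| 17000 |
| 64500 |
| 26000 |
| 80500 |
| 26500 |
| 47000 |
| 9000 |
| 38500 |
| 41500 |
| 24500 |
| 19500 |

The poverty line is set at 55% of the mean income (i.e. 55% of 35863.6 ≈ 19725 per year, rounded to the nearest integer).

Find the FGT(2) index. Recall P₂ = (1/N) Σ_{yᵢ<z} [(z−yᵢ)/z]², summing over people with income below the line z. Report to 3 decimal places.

0.029

Below z: 9000, 17000, 19500 (q = 3 of N = 11).
Normalized shortfalls: (19725−9000)/19725 = 0.5437; (19725−17000)/19725 = 0.1381; (19725−19500)/19725 = 0.0114.
Squared: 0.2956; 0.0191; 0.0001.
Sum = 0.314854; P₂ = 0.314854 / 11 = 0.029.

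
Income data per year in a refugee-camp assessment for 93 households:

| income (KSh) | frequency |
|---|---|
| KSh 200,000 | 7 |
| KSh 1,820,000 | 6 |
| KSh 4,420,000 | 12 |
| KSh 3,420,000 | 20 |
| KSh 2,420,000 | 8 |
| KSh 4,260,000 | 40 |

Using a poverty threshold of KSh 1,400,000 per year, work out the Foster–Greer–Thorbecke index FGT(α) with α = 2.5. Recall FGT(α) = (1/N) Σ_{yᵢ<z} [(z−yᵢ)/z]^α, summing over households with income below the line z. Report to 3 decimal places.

0.051

Poor units: 7×KSh 200,000 (q = 7 of N = 93).
Normalized shortfalls: (1400000−200000)/1400000 = 0.8571 (×7).
Raised to α = 2.5: 0.68019 (×7).
Sum = 4.761361; FGT(2.5) = 4.761361 / 93 = 0.051.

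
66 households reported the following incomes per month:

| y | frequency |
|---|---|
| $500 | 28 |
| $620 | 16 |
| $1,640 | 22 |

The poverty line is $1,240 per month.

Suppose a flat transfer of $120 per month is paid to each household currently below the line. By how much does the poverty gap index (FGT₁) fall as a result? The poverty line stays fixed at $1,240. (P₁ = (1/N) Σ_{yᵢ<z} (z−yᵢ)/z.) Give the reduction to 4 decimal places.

Before: below the line — 28×$500, 16×$620; poverty gap index (FGT₁) = 0.374389.
After the $120 transfer: below the line — 28×$620, 16×$740; poverty gap index (FGT₁) = 0.309873.
Reduction = 0.374389 − 0.309873 = 0.0645.

0.0645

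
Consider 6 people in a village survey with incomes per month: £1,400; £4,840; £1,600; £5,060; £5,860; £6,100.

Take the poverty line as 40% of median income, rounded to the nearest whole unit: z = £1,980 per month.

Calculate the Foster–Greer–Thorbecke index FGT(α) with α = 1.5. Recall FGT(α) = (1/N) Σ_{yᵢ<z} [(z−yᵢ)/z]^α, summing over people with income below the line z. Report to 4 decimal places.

Below the line: £1,400, £1,600 (q = 2 of N = 6).
Normalized shortfalls: (1980−1400)/1980 = 0.2929; (1980−1600)/1980 = 0.1919.
Raised to α = 1.5: 0.15854; 0.08408.
Sum = 0.242619; FGT(1.5) = 0.242619 / 6 = 0.0404.

0.0404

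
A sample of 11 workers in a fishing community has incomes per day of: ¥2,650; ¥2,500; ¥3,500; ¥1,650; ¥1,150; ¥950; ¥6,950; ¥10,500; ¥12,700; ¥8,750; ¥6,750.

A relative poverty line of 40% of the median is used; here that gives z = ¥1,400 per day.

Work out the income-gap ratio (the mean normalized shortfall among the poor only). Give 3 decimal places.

0.250

Incomes under z: ¥950, ¥1,150 (q = 2 of N = 11).
Relative gaps: 0.3214, 0.1786; sum = 0.500000.
I averages over the q = 2 poor units only: 0.500000 / 2 = 0.250.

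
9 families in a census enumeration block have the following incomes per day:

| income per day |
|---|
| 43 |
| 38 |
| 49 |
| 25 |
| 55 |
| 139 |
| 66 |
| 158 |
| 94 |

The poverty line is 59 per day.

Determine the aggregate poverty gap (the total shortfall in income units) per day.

85

Poor units: 25, 38, 43, 49, 55 (q = 5 of N = 9).
Individual gaps: 59−25 = 34; 59−38 = 21; 59−43 = 16; 59−49 = 10; 59−55 = 4.
Aggregate gap = 85.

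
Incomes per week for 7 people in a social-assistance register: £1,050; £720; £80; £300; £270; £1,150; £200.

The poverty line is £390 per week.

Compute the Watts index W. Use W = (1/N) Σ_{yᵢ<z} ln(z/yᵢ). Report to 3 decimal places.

0.412

Below the line: £80, £200, £270, £300 (q = 4 of N = 7).
Log shortfalls: ln(390/80) = 1.5841; ln(390/200) = 0.6678; ln(390/270) = 0.3677; ln(390/300) = 0.2624.
W = 2.882039 / 7 = 0.412.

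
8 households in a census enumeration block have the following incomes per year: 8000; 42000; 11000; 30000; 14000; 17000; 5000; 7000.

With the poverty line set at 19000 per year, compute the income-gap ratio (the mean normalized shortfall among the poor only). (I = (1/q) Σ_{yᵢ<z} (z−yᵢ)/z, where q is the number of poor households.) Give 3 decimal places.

0.456

Incomes under z: 5000, 7000, 8000, 11000, 14000, 17000 (q = 6 of N = 8).
Relative gaps: 0.7368, 0.6316, 0.5789, 0.4211, 0.2632, 0.1053; sum = 2.736842.
The income-gap ratio divides by q (the poor only): 2.736842 / 6 = 0.456.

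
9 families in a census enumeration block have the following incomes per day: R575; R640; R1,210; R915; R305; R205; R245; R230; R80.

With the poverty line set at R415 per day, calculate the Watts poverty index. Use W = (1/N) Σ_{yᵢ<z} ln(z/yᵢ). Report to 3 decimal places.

Poor units: R80, R205, R230, R245, R305 (q = 5 of N = 9).
Log gaps: ln(415/80) = 1.6463; ln(415/205) = 0.7053; ln(415/230) = 0.5902; ln(415/245) = 0.5270; ln(415/305) = 0.3080.
W = 3.776707 / 9 = 0.420.

0.420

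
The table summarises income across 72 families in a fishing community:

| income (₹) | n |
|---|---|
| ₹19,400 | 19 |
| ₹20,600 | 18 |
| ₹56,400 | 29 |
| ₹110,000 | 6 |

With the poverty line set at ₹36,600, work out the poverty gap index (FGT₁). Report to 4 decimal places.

0.2333

Below z: 19×₹19,400, 18×₹20,600 (q = 37 of N = 72).
Gap ratios (z−y)/z: (36600−19400)/36600 = 0.4699 (×19); (36600−20600)/36600 = 0.4372 (×18).
Sum of shortfalls = 16.797814; P₁ averages over all N: 16.797814 / 72 = 0.2333.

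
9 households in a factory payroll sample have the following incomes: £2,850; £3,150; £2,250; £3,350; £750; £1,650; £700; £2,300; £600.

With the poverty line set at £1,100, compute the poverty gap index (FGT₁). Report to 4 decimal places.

Incomes under z: £600, £700, £750 (q = 3 of N = 9).
Gap ratios (z−y)/z: (1100−600)/1100 = 0.4545; (1100−700)/1100 = 0.3636; (1100−750)/1100 = 0.3182.
Sum of shortfalls = 1.136364; P₁ averages over all N: 1.136364 / 9 = 0.1263.

0.1263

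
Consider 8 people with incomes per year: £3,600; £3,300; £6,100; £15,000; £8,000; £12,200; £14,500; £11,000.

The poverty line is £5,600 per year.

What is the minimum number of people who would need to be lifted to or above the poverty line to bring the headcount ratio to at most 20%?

1

2 of the 8 people are poor, so H = 2/8 = 0.250.
A headcount ratio of at most 20% allows at most ⌊0.20 × 8⌋ = 1 poor people.
So at least 2 − 1 = 1 must be lifted.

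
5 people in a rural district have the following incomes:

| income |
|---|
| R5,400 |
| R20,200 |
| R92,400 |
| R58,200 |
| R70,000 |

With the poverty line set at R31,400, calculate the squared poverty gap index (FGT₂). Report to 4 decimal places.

0.1626

Below the line: R5,400, R20,200 (q = 2 of N = 5).
Gap ratios (z−y)/z: (31400−5400)/31400 = 0.8280; (31400−20200)/31400 = 0.3567.
Squared: 0.6856; 0.1272.
Sum = 0.812852; P₂ = 0.812852 / 5 = 0.1626.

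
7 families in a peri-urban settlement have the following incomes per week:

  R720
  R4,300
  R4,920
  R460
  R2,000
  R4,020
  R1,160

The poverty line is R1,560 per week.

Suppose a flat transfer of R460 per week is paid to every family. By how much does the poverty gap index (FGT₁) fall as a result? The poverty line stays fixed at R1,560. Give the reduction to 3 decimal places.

0.121

Before: below the line — R460, R720, R1,160; poverty gap index (FGT₁) = 0.21429.
After the R460 transfer: below the line — R920, R1,180; poverty gap index (FGT₁) = 0.09341.
Reduction = 0.21429 − 0.09341 = 0.121.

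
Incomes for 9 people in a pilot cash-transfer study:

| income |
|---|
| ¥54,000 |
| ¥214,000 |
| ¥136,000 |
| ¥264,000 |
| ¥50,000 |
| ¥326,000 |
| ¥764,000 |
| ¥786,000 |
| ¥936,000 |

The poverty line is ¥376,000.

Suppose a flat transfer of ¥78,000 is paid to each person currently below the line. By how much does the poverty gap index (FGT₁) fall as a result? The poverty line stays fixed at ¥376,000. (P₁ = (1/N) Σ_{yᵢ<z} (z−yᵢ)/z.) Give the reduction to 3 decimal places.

0.130

Before: below the line — ¥50,000, ¥54,000, ¥136,000, ¥214,000, ¥264,000, ¥326,000; poverty gap index (FGT₁) = 0.35816.
After the ¥78,000 transfer: below the line — ¥128,000, ¥132,000, ¥214,000, ¥292,000, ¥342,000; poverty gap index (FGT₁) = 0.22813.
Reduction = 0.35816 − 0.22813 = 0.130.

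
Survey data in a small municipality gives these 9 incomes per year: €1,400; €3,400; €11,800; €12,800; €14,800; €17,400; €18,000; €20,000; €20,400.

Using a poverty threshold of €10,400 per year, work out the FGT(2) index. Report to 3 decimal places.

0.134

Below the line: €1,400, €3,400 (q = 2 of N = 9).
Shortfall ratios: (10400−1400)/10400 = 0.8654; (10400−3400)/10400 = 0.6731.
Squared: 0.7489; 0.4530.
Sum = 1.201923; P₂ = 1.201923 / 9 = 0.134.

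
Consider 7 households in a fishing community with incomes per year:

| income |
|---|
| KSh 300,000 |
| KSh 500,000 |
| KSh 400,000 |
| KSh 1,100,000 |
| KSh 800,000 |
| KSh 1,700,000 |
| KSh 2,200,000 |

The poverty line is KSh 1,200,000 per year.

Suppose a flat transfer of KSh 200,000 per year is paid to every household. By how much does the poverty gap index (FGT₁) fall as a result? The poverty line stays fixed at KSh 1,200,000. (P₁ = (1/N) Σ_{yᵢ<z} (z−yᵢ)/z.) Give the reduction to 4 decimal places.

Before: below the line — KSh 300,000, KSh 400,000, KSh 500,000, KSh 800,000, KSh 1,100,000; poverty gap index (FGT₁) = 0.345238.
After the KSh 200,000 transfer: below the line — KSh 500,000, KSh 600,000, KSh 700,000, KSh 1,000,000; poverty gap index (FGT₁) = 0.238095.
Reduction = 0.345238 − 0.238095 = 0.1071.

0.1071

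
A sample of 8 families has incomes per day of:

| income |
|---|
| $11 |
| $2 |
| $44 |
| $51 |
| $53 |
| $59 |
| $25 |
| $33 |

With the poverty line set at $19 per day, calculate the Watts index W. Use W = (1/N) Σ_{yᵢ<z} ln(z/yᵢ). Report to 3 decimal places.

Poor units: $2, $11 (q = 2 of N = 8).
Log shortfalls: ln(19/2) = 2.2513; ln(19/11) = 0.5465.
W = 2.797836 / 8 = 0.350.

0.350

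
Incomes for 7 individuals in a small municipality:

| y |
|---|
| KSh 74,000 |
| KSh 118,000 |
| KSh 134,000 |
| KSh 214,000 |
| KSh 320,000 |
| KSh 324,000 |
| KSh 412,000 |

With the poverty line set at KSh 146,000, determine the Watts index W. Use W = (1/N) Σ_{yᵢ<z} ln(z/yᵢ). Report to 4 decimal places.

Poor units: KSh 74,000, KSh 118,000, KSh 134,000 (q = 3 of N = 7).
ln(z/y) terms: ln(146000/74000) = 0.6795; ln(146000/118000) = 0.2129; ln(146000/134000) = 0.0858.
W = 0.978230 / 7 = 0.1397.

0.1397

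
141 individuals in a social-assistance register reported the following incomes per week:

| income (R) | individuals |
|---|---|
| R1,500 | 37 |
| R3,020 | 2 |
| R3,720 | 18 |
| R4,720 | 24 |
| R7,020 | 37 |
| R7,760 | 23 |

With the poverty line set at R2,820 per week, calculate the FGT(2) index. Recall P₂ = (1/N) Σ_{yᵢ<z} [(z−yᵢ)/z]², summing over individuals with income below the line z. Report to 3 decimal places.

Poor units: 37×R1,500 (q = 37 of N = 141).
Shortfall ratios: (2820−1500)/2820 = 0.4681 (×37).
Squared: 0.2191 (×37).
Sum = 8.106836; P₂ = 8.106836 / 141 = 0.057.

0.057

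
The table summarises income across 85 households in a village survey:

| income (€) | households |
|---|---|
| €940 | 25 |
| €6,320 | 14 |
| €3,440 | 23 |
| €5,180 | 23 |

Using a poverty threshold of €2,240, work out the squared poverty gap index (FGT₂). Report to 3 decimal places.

0.099

Below the line: 25×€940 (q = 25 of N = 85).
Relative gaps: (2240−940)/2240 = 0.5804 (×25).
Squared: 0.3368 (×25).
Sum = 8.420360; P₂ = 8.420360 / 85 = 0.099.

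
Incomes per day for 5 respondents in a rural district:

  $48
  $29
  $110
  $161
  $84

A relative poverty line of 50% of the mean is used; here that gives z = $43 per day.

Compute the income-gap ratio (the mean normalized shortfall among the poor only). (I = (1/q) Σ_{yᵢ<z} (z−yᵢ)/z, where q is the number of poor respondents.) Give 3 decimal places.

Poor units: $29 (q = 1 of N = 5).
Relative gaps: 0.3256; sum = 0.325581.
I averages over the q = 1 poor units only: 0.325581 / 1 = 0.326.

0.326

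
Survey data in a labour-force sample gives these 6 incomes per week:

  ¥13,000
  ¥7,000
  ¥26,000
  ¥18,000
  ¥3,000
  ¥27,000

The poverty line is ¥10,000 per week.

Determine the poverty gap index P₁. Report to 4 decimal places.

Below the line: ¥3,000, ¥7,000 (q = 2 of N = 6).
Shortfall ratios: (10000−3000)/10000 = 0.7000; (10000−7000)/10000 = 0.3000.
Sum of shortfalls = 1.000000; P₁ averages over all N: 1.000000 / 6 = 0.1667.

0.1667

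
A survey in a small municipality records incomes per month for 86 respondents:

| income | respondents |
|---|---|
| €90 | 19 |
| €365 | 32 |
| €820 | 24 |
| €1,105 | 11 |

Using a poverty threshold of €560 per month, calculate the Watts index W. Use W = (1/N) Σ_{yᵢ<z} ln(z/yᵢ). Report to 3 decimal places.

0.563

Incomes under z: 19×€90, 32×€365 (q = 51 of N = 86).
Log gaps: ln(560/90) = 1.8281 (×19); ln(560/365) = 0.4280 (×32).
W = 48.431677 / 86 = 0.563.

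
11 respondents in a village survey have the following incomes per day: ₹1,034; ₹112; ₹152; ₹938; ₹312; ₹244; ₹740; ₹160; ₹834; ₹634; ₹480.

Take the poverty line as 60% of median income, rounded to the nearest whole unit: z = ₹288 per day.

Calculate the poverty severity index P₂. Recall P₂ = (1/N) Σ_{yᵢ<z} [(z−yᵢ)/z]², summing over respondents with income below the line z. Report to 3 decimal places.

0.074

Below the line: ₹112, ₹152, ₹160, ₹244 (q = 4 of N = 11).
Relative gaps: (288−112)/288 = 0.6111; (288−152)/288 = 0.4722; (288−160)/288 = 0.4444; (288−244)/288 = 0.1528.
Squared: 0.3735; 0.2230; 0.1975; 0.0233.
Sum = 0.817323; P₂ = 0.817323 / 11 = 0.074.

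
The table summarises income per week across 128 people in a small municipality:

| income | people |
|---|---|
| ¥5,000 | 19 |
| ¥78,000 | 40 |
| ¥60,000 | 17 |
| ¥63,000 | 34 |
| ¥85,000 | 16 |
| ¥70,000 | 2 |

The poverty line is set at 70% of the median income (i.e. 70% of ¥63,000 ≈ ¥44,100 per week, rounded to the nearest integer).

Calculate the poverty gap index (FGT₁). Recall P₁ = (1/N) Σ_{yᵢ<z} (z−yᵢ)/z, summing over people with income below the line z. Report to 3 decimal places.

0.132

Incomes under z: 19×¥5,000 (q = 19 of N = 128).
Relative gaps: (44100−5000)/44100 = 0.8866 (×19).
Σ = 16.845805. Dividing by the full population N = 128 gives P₁ = 0.132.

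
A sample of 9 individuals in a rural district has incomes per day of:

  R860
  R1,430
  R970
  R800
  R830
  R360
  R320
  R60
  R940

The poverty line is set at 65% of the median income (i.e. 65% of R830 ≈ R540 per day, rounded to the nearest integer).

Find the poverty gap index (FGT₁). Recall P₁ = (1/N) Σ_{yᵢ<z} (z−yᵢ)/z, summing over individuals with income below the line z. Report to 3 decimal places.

0.181

Poor units: R60, R320, R360 (q = 3 of N = 9).
Normalized shortfalls: (540−60)/540 = 0.8889; (540−320)/540 = 0.4074; (540−360)/540 = 0.3333.
Sum of shortfalls = 1.629630; P₁ averages over all N: 1.629630 / 9 = 0.181.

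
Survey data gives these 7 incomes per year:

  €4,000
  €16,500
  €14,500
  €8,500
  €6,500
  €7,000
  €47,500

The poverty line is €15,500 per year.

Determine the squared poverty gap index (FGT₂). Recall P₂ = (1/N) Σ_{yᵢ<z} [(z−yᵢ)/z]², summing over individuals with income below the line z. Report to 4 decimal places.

Below z: €4,000, €6,500, €7,000, €8,500, €14,500 (q = 5 of N = 7).
Relative gaps: (15500−4000)/15500 = 0.7419; (15500−6500)/15500 = 0.5806; (15500−7000)/15500 = 0.5484; (15500−8500)/15500 = 0.4516; (15500−14500)/15500 = 0.0645.
Squared: 0.5505; 0.3371; 0.3007; 0.2040; 0.0042.
Sum = 1.396462; P₂ = 1.396462 / 7 = 0.1995.

0.1995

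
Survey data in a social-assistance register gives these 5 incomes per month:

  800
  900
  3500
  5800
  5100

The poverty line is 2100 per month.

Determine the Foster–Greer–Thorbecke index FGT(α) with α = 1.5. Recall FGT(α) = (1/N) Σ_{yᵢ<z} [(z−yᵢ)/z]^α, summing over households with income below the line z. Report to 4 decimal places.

0.1838

Incomes under z: 800, 900 (q = 2 of N = 5).
Shortfall ratios: (2100−800)/2100 = 0.6190; (2100−900)/2100 = 0.5714.
Raised to α = 1.5: 0.48706; 0.43196.
Sum = 0.919023; FGT(1.5) = 0.919023 / 5 = 0.1838.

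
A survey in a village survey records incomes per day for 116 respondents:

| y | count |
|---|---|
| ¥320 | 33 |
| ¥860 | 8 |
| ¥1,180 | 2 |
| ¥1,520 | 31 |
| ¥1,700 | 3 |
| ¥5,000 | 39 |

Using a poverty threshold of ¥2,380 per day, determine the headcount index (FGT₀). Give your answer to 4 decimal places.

0.6638

77 of the 116 respondents have income below ¥2,380.
H = 77/116 = 0.6638.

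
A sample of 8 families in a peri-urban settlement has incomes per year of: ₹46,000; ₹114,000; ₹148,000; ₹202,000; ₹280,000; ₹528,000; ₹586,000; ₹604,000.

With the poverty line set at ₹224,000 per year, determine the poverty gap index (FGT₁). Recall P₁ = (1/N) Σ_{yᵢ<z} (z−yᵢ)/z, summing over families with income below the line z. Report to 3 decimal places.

0.215

Poor units: ₹46,000, ₹114,000, ₹148,000, ₹202,000 (q = 4 of N = 8).
Normalized shortfalls: (224000−46000)/224000 = 0.7946; (224000−114000)/224000 = 0.4911; (224000−148000)/224000 = 0.3393; (224000−202000)/224000 = 0.0982.
Sum of shortfalls = 1.723214; P₁ averages over all N: 1.723214 / 8 = 0.215.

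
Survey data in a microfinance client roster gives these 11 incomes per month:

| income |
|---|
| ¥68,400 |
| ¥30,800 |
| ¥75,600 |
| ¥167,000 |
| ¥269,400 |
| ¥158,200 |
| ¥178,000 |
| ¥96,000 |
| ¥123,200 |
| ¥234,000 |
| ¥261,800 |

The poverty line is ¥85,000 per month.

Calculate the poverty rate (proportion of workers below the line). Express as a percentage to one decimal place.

3 of the 11 workers have income below ¥85,000.
H = 3/11 = 27.3%.

27.3%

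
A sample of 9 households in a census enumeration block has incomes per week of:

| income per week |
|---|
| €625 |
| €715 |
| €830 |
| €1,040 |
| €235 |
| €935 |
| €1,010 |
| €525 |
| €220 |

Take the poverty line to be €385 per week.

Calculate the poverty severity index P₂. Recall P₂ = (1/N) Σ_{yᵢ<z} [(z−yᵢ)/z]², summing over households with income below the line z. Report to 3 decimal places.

0.037

Below z: €220, €235 (q = 2 of N = 9).
Gap ratios (z−y)/z: (385−220)/385 = 0.4286; (385−235)/385 = 0.3896.
Squared: 0.1837; 0.1518.
Sum = 0.335470; P₂ = 0.335470 / 9 = 0.037.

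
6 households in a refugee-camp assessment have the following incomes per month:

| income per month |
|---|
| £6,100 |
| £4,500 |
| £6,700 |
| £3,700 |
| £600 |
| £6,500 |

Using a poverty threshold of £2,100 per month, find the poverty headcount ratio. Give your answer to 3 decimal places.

0.167

1 of the 6 households have income below £2,100.
H = 1/6 = 0.167.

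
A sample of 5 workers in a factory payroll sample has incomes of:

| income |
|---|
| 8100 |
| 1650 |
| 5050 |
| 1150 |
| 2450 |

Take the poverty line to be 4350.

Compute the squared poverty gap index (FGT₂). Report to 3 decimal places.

Below z: 1150, 1650, 2450 (q = 3 of N = 5).
Shortfall ratios: (4350−1150)/4350 = 0.7356; (4350−1650)/4350 = 0.6207; (4350−2450)/4350 = 0.4368.
Squared: 0.5412; 0.3853; 0.1908.
Sum = 1.117189; P₂ = 1.117189 / 5 = 0.223.

0.223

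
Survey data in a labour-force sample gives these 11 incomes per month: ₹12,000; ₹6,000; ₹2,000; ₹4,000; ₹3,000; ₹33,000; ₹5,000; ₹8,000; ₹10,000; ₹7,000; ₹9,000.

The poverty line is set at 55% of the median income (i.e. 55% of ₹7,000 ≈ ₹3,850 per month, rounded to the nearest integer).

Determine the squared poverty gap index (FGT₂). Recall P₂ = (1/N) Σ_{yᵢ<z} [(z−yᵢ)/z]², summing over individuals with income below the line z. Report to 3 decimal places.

0.025

Poor units: ₹2,000, ₹3,000 (q = 2 of N = 11).
Normalized shortfalls: (3850−2000)/3850 = 0.4805; (3850−3000)/3850 = 0.2208.
Squared: 0.2309; 0.0487.
Sum = 0.279642; P₂ = 0.279642 / 11 = 0.025.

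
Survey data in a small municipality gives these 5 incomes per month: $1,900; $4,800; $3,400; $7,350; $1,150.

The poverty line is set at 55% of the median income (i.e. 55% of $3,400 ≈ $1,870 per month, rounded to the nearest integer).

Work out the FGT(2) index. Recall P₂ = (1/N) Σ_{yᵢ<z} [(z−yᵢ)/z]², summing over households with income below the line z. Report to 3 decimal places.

0.030

Below z: $1,150 (q = 1 of N = 5).
Normalized shortfalls: (1870−1150)/1870 = 0.3850.
Squared: 0.1482.
Sum = 0.148246; P₂ = 0.148246 / 5 = 0.030.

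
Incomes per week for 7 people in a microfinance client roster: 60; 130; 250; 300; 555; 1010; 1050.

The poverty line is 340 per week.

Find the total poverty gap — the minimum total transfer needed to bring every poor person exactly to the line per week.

620

Below z: 60, 130, 250, 300 (q = 4 of N = 7).
Individual gaps: 340−60 = 280; 340−130 = 210; 340−250 = 90; 340−300 = 40.
Aggregate gap = 620.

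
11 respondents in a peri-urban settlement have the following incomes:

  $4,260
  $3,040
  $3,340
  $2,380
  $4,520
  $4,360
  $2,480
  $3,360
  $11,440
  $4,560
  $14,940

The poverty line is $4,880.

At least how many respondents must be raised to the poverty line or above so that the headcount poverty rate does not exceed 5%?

Currently q = 9 of N = 11 are below the line (H = 0.818).
A headcount ratio of at most 5% allows at most ⌊0.05 × 11⌋ = 0 poor respondents.
So at least 9 − 0 = 9 must be lifted.

9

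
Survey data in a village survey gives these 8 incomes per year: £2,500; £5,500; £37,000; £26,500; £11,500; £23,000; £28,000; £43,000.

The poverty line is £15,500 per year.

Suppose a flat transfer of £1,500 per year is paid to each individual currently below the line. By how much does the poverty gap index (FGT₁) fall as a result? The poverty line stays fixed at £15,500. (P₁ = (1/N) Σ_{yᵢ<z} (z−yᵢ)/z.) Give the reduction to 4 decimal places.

0.0363

Before: below the line — £2,500, £5,500, £11,500; poverty gap index (FGT₁) = 0.217742.
After the £1,500 transfer: below the line — £4,000, £7,000, £13,000; poverty gap index (FGT₁) = 0.181452.
Reduction = 0.217742 − 0.181452 = 0.0363.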